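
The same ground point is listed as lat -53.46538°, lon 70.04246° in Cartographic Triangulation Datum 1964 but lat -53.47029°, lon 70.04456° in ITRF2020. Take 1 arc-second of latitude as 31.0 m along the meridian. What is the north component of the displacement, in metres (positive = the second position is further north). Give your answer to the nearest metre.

ΔN = -548 m

Δφ = -53.47029° − -53.46538° = -0.00491°; Δλ = 70.04456° − 70.04246° = +0.00210°.
1° of latitude = 3600 × 31.00 = 111600 m.
ΔN = Δφ × 111600 = -548.0 m; ΔE = Δλ × 111600 × cos(-53.46538°) = +0.00210 × 111600 × 0.595308 = 139.5 m.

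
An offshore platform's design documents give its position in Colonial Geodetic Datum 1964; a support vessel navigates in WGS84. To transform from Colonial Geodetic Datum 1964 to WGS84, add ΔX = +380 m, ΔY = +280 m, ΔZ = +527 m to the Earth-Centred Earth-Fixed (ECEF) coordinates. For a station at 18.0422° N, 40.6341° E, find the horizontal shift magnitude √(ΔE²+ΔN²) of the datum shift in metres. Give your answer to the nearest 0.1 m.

The local east axis at (φ, λ) is (−sin λ, cos λ, 0), so ΔE = −sin(40.6341°)·380 + cos(40.6341°)·280 = -34.98 m.
The local north axis is (−sin φ cos λ, −sin φ sin λ, cos φ), giving ΔN = -89.315 − 56.475 + 501.087 = 355.30 m.
Horizontal magnitude = √(ΔE² + ΔN²) = √((-34.98)² + 355.30²) = 357.01 m.

357.0 m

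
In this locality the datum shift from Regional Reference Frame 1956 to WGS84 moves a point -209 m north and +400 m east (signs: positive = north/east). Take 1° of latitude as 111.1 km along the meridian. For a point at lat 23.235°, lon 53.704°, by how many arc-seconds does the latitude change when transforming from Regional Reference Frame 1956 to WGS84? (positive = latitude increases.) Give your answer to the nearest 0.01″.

1° of latitude = 111.1 km, so Δφ = -209.0 / 111100 = -0.0018812° = -6.772″.

Δφ = -6.77″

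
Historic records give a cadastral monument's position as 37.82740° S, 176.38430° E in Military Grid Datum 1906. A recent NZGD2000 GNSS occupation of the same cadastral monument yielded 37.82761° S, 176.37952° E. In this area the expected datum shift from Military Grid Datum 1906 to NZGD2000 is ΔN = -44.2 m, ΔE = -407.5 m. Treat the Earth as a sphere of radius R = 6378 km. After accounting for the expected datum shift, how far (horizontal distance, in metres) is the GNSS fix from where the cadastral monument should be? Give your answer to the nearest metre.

Observed coordinate differences: Δφ = -0.00021°, Δλ = -0.00478°.
Converting to metres (1° lat = 111317 m, cos φ = 0.789862): observed ΔN = -23.4 m, observed ΔE = -420.3 m.
Subtracting the expected shift leaves a residual of -23.4 − (-44.2) = 20.8 m north and -420.3 − (-407.5) = -12.8 m east.
Residual distance = √(20.8² + (-12.8)²) = 24.4 m.

24 m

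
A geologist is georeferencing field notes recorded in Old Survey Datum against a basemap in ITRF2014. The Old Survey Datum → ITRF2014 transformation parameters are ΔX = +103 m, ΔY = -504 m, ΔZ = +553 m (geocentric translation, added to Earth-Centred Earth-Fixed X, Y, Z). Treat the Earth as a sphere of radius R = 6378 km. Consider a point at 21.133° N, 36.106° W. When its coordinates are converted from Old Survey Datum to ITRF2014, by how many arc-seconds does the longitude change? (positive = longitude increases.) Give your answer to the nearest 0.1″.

sin φ = 0.360534, cos φ = 0.932746, sin λ = -0.589281, cos λ = 0.807928.
East component: ΔE = −sin λ·ΔX + cos λ·ΔY = −(-0.589281)(103) + (0.807928)(-504) = -346.50 m.
1° of latitude spans πR/180 = 111317 m; at latitude φ, 1° of longitude spans that × cos φ = 103830.6 m, so Δλ = -346.50 / 103830.6 × 3600 = -12.014″.

Δλ = -12.0″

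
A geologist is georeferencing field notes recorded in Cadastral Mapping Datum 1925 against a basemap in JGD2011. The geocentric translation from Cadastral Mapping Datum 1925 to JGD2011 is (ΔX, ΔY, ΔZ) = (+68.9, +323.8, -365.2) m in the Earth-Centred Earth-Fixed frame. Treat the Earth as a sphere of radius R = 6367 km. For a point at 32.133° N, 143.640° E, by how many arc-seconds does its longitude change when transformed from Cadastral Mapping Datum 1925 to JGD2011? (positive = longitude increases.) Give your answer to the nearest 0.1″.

sin φ = 0.531886, cos φ = 0.846816, sin λ = 0.592857, cos λ = -0.805308.
East component: ΔE = −sin λ·ΔX + cos λ·ΔY = −(0.592857)(68.9) + (-0.805308)(323.8) = -301.61 m.
1° of latitude spans πR/180 = 111125 m; at latitude φ, 1° of longitude spans that × cos φ = 94102.5 m, so Δλ = -301.61 / 94102.5 × 3600 = -11.538″.

Δλ = -11.5″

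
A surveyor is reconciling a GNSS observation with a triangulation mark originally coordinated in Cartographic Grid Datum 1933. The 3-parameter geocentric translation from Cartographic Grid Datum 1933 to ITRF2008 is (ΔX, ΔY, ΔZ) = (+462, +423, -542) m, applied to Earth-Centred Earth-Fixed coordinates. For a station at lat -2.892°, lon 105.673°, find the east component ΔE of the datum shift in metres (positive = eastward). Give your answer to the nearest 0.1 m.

ΔE = -559.1 m

The local east axis at (φ, λ) is (−sin λ, cos λ, 0), so ΔE = −sin(105.673°)·462 + cos(105.673°)·423 = -559.09 m.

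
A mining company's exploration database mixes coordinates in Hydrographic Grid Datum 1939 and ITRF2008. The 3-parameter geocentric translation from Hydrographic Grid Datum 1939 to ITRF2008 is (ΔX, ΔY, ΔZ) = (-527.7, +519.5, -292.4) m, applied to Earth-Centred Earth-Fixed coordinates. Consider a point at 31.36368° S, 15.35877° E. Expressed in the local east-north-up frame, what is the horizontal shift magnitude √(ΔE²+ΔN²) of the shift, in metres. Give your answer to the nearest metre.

At φ = -31.36368°, λ = 15.35877°: sin φ = -0.520468, cos φ = 0.853881, sin λ = 0.264862, cos λ = 0.964286.
ΔE = −sin λ·ΔX + cos λ·ΔY = −(0.264862)·(-527.7) + (0.964286)·(519.5) = 640.71 m.
ΔN = −sin φ cos λ·ΔX − sin φ sin λ·ΔY + cos φ·ΔZ = −(-0.520468)(0.964286)(-527.7) − (-0.520468)(0.264862)(519.5) + (0.853881)(-292.4) = -442.90 m.
Horizontal magnitude = √(ΔE² + ΔN²) = √(640.71² + (-442.90)²) = 778.90 m.

779 m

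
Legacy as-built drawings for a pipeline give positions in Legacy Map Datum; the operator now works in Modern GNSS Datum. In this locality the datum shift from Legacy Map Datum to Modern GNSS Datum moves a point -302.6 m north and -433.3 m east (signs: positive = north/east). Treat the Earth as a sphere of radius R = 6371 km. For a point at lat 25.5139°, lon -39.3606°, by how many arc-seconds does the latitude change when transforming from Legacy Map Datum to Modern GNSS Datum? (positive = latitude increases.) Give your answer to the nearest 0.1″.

Δφ = -9.8″

On a sphere of radius R, 1 rad of latitude = R, so Δφ = ΔN / R = -302.6 / 6371000 = -4.7496e-05 rad = -9.797″.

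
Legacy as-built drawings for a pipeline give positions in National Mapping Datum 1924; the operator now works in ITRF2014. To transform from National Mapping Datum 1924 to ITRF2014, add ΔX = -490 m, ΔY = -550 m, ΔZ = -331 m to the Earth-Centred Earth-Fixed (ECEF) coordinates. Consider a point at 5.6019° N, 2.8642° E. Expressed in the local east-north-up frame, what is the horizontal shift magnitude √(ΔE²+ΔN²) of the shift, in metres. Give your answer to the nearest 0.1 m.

594.4 m

The local east axis at (φ, λ) is (−sin λ, cos λ, 0), so ΔE = −sin(2.8642°)·(-490) + cos(2.8642°)·(-550) = -524.83 m.
The local north axis is (−sin φ cos λ, −sin φ sin λ, cos φ), giving ΔN = 47.772 + 2.683 − 329.419 = -278.96 m.
Horizontal magnitude = √(ΔE² + ΔN²) = √((-524.83)² + (-278.96)²) = 594.36 m.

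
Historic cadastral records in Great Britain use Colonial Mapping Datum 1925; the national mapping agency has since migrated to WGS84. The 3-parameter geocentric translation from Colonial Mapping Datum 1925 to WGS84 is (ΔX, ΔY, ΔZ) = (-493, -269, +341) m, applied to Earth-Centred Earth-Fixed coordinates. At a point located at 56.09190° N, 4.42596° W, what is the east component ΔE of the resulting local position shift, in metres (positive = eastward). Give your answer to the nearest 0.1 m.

At φ = 56.09190°, λ = -4.42596°: sin φ = 0.829933, cos φ = 0.557862, sin λ = -0.077171, cos λ = 0.997018.
ΔE = −sin λ·ΔX + cos λ·ΔY = −(-0.077171)·(-493) + (0.997018)·(-269) = -306.24 m.

ΔE = -306.2 m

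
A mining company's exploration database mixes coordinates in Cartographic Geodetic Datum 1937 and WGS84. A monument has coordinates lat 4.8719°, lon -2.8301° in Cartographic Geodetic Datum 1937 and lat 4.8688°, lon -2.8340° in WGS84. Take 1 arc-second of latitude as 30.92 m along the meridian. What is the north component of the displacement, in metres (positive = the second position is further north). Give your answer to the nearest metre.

Δφ = 4.8688° − 4.8719° = -0.0031°; Δλ = -2.8340° − -2.8301° = -0.0039°.
1° of latitude = 3600 × 30.92 = 111312 m.
ΔN = Δφ × 111312 = -345.1 m; ΔE = Δλ × 111312 × cos(4.8719°) = -0.0039 × 111312 × 0.996387 = -432.5 m.

ΔN = -345 m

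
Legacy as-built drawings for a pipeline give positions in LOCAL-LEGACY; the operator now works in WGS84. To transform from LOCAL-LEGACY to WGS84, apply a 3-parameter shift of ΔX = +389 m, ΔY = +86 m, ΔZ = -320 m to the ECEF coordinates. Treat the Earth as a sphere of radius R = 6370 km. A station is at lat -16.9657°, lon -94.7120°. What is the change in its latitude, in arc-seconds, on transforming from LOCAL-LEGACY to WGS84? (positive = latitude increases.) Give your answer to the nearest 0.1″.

Δφ = -11.0″

sin φ = -0.291799, cos φ = 0.956480, sin λ = -0.996620, cos λ = -0.082147.
North component: ΔN = −sin φ cos λ·ΔX − sin φ sin λ·ΔY + cos φ·ΔZ = −(-0.291799)(-0.082147)(389) − (-0.291799)(-0.996620)(86) + (0.956480)(-320) = -340.41 m.
1° of latitude spans πR/180 = 111177 m, so Δφ = -340.41 / 111177 × 3600 = -11.023″.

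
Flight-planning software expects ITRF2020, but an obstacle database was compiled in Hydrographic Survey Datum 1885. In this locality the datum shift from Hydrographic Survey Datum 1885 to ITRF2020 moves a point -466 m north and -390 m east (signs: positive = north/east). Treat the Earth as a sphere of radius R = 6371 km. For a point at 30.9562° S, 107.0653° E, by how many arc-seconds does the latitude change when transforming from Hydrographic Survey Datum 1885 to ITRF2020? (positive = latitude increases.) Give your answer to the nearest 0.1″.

On a sphere of radius R, 1 rad of latitude = R, so Δφ = ΔN / R = -466.0 / 6371000 = -7.3144e-05 rad = -15.087″.

Δφ = -15.1″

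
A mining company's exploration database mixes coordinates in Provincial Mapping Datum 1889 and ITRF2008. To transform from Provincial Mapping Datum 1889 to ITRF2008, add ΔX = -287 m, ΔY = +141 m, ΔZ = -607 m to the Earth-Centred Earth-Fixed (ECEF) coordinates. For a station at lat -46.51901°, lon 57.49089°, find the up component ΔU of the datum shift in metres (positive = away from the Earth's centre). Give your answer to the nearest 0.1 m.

ΔU = 416.1 m

At φ = -46.51901°, λ = 57.49089°: sin φ = -0.725603, cos φ = 0.688114, sin λ = 0.843306, cos λ = 0.537434.
ΔU = cos φ cos λ·ΔX + cos φ sin λ·ΔY + sin φ·ΔZ = (0.688114)(0.537434)(-287) + (0.688114)(0.843306)(141) + (-0.725603)(-607) = 416.12 m.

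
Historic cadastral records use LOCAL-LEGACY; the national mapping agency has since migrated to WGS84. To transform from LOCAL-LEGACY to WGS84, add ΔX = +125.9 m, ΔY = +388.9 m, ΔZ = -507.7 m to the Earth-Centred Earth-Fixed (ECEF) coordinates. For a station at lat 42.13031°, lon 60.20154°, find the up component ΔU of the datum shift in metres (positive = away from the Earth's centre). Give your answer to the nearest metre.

ΔU = -44 m

At φ = 42.13031°, λ = 60.20154°: sin φ = 0.670819, cos φ = 0.741621, sin λ = 0.867779, cos λ = 0.496951.
ΔU = cos φ cos λ·ΔX + cos φ sin λ·ΔY + sin φ·ΔZ = (0.741621)(0.496951)(125.9) + (0.741621)(0.867779)(388.9) + (0.670819)(-507.7) = -43.89 m.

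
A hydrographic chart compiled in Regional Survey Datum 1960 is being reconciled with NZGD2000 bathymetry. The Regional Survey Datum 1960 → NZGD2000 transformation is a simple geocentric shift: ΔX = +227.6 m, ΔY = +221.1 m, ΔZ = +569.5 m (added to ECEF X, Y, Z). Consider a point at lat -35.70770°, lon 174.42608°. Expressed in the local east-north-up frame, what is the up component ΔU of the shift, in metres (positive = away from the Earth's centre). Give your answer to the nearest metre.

ΔU = -499 m

At φ = -35.70770°, λ = 174.42608°: sin φ = -0.583650, cos φ = 0.812005, sin λ = 0.097130, cos λ = -0.995272.
ΔU = cos φ cos λ·ΔX + cos φ sin λ·ΔY + sin φ·ΔZ = (0.812005)(-0.995272)(227.6) + (0.812005)(0.097130)(221.1) + (-0.583650)(569.5) = -498.89 m.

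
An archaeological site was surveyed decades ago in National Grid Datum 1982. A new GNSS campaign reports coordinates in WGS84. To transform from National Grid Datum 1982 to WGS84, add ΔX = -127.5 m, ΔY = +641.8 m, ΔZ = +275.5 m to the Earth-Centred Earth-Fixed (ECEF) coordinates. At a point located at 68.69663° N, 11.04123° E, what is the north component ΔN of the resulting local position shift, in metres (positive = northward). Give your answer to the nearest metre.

ΔN = 102 m

The local north axis is (−sin φ cos λ, −sin φ sin λ, cos φ), giving ΔN = 116.589 − 114.516 + 100.091 = 102.16 m.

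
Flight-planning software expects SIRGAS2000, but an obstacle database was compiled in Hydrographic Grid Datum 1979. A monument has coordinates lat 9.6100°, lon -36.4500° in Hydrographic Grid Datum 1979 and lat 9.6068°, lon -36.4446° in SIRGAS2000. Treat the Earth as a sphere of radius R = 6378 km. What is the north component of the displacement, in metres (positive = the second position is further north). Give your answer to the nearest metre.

ΔN = -356 m

Δφ = 9.6068° − 9.6100° = -0.0032°; Δλ = -36.4446° − -36.4500° = +0.0054°.
1° along a meridian = πR/180 = 111317 m.
ΔN = Δφ × 111317 = -356.2 m; ΔE = Δλ × 111317 × cos(9.6100°) = +0.0054 × 111317 × 0.985967 = 592.7 m.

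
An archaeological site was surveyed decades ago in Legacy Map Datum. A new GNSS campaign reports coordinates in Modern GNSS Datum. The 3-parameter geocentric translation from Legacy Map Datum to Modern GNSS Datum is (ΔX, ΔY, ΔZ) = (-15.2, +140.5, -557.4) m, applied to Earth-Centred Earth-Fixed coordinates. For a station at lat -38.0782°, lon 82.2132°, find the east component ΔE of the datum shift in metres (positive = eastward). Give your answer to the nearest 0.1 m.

The local east axis at (φ, λ) is (−sin λ, cos λ, 0), so ΔE = −sin(82.2132°)·(-15.2) + cos(82.2132°)·140.5 = 34.10 m.

ΔE = 34.1 m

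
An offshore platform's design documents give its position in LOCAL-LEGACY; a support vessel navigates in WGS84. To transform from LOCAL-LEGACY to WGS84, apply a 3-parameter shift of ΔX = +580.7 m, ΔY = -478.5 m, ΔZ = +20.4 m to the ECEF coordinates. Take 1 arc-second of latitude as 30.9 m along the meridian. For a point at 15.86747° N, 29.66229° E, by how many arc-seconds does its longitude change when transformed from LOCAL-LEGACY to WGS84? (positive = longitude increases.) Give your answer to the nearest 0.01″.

Δλ = -23.66″

sin φ = 0.273413, cos φ = 0.961897, sin λ = 0.494887, cos λ = 0.868957.
East component: ΔE = −sin λ·ΔX + cos λ·ΔY = −(0.494887)(580.7) + (0.868957)(-478.5) = -703.18 m.
1° of latitude spans 3600 × 30.90 = 111240 m; at latitude φ, 1° of longitude spans that × cos φ = 107001.4 m, so Δλ = -703.18 / 107001.4 × 3600 = -23.658″.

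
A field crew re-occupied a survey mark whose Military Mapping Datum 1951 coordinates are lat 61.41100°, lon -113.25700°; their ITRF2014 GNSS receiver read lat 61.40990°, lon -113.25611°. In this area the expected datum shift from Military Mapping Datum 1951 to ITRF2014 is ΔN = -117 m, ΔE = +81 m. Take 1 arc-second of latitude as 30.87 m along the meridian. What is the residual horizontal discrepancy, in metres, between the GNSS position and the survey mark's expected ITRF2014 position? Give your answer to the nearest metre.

34 m

Observed coordinate differences: Δφ = -0.00110°, Δλ = +0.00089°.
Converting to metres (1° lat = 111132 m, cos φ = 0.478523): observed ΔN = -122.2 m, observed ΔE = 47.3 m.
Subtracting the expected shift leaves a residual of -122.2 − (-117) = -5.2 m north and 47.3 − (81) = -33.7 m east.
Residual distance = √((-5.2)² + (-33.7)²) = 34.1 m.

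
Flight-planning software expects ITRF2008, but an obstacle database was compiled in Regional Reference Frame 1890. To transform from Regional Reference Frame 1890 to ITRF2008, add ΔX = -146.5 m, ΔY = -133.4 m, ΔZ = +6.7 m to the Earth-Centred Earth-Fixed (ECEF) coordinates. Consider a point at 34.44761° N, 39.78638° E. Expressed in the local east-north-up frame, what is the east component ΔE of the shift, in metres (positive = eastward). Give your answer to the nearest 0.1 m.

At φ = 34.44761°, λ = 39.78638°: sin φ = 0.565652, cos φ = 0.824644, sin λ = 0.639927, cos λ = 0.768436.
ΔE = −sin λ·ΔX + cos λ·ΔY = −(0.639927)·(-146.5) + (0.768436)·(-133.4) = -8.76 m.

ΔE = -8.8 m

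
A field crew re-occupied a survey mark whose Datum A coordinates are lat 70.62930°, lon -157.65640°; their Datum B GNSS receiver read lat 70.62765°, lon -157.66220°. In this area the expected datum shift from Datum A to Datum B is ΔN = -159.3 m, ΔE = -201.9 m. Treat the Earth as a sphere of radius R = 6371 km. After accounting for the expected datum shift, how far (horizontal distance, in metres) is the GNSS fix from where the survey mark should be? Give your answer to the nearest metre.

27 m

Observed coordinate differences: Δφ = -0.00165°, Δλ = -0.00580°.
Converting to metres (1° lat = 111195 m, cos φ = 0.331679): observed ΔN = -183.5 m, observed ΔE = -213.9 m.
Subtracting the expected shift leaves a residual of -183.5 − (-159.3) = -24.2 m north and -213.9 − (-201.9) = -12.0 m east.
Residual distance = √((-24.2)² + (-12.0)²) = 27.0 m.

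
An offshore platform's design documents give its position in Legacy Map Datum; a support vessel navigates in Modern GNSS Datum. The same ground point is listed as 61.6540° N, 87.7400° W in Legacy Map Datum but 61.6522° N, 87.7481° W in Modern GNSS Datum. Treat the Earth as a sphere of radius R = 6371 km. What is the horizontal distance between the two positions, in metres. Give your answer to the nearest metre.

Δφ = 61.6522° − 61.6540° = -0.0018°; Δλ = -87.7481° − -87.7400° = -0.0081°.
1° along a meridian = πR/180 = 111195 m.
ΔN = Δφ × 111195 = -200.2 m; ΔE = Δλ × 111195 × cos(61.6540°) = -0.0081 × 111195 × 0.474795 = -427.6 m.
Distance = √(ΔE² + ΔN²) = √((-427.6)² + (-200.2)²) = 472.2 m.

472 m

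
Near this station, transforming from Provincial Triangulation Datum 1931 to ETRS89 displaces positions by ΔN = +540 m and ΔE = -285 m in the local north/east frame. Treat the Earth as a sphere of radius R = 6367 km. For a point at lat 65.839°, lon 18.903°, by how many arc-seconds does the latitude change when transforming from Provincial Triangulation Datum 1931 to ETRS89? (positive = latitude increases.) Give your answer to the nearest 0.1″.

Δφ = 17.5″

On a sphere of radius R, 1 rad of latitude = R, so Δφ = ΔN / R = 540.0 / 6367000 = 8.4812e-05 rad = 17.494″.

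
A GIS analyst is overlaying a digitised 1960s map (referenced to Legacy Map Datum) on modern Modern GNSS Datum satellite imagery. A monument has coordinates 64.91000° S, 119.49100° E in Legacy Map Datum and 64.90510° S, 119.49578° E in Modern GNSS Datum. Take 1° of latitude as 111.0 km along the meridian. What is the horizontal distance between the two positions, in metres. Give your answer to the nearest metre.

Δφ = -64.90510° − -64.91000° = +0.00490°; Δλ = 119.49578° − 119.49100° = +0.00478°.
ΔN = Δφ × 111000 = 543.9 m; ΔE = Δλ × 111000 × cos(-64.91000°) = +0.00478 × 111000 × 0.424041 = 225.0 m.
Distance = √(ΔE² + ΔN²) = √(225.0² + 543.9²) = 588.6 m.

589 m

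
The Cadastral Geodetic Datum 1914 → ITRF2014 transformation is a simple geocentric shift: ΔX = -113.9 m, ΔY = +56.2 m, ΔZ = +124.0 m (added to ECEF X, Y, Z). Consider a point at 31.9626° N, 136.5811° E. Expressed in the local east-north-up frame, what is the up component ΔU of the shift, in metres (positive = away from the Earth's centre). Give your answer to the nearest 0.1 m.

At φ = 31.9626°, λ = 136.5811°: sin φ = 0.529366, cos φ = 0.848394, sin λ = 0.687327, cos λ = -0.726348.
ΔU = cos φ cos λ·ΔX + cos φ sin λ·ΔY + sin φ·ΔZ = (0.848394)(-0.726348)(-113.9) + (0.848394)(0.687327)(56.2) + (0.529366)(124.0) = 168.60 m.

ΔU = 168.6 m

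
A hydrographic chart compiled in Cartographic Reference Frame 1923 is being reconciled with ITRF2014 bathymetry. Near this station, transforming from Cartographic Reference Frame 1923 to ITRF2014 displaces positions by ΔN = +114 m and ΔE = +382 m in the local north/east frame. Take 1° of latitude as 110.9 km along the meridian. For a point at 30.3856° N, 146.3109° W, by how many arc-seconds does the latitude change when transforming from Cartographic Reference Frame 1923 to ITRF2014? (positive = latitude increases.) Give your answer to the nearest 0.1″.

Δφ = 3.7″

1° of latitude = 110.9 km, so Δφ = 114.0 / 110900 = 0.0010280° = 3.701″.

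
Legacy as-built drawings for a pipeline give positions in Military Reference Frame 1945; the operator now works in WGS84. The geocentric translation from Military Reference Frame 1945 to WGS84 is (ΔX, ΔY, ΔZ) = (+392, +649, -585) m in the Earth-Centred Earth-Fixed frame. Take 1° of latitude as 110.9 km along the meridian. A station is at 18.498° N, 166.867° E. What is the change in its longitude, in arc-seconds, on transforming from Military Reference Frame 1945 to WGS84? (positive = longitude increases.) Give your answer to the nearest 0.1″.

Δλ = -24.7″

sin φ = 0.317272, cos φ = 0.948335, sin λ = 0.227212, cos λ = -0.973845.
East component: ΔE = −sin λ·ΔX + cos λ·ΔY = −(0.227212)(392) + (-0.973845)(649) = -721.09 m.
1° of latitude spans 110900 m; at latitude φ, 1° of longitude spans that × cos φ = 105170.3 m, so Δλ = -721.09 / 105170.3 × 3600 = -24.683″.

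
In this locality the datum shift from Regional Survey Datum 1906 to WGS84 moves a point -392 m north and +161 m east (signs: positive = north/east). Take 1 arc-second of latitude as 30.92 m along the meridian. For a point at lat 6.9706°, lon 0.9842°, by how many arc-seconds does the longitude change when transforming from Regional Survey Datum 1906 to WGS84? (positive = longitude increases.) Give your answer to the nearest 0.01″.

Δλ = 5.25″

At latitude 6.9706°, cos φ = 0.992609.
1″ of longitude at this latitude = 30.92 × cos φ = 30.6915 m, so Δλ = 161.0 / 30.6915 = 5.246″.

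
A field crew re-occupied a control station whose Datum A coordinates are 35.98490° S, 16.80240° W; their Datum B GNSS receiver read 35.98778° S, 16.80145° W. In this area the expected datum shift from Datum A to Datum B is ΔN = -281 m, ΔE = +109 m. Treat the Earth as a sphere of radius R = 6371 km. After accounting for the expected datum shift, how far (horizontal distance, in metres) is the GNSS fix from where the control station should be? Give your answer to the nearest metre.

46 m

Observed coordinate differences: Δφ = -0.00288°, Δλ = +0.00095°.
Converting to metres (1° lat = 111195 m, cos φ = 0.809172): observed ΔN = -320.2 m, observed ΔE = 85.5 m.
Subtracting the expected shift leaves a residual of -320.2 − (-281) = -39.2 m north and 85.5 − (109) = -23.5 m east.
Residual distance = √((-39.2)² + (-23.5)²) = 45.8 m.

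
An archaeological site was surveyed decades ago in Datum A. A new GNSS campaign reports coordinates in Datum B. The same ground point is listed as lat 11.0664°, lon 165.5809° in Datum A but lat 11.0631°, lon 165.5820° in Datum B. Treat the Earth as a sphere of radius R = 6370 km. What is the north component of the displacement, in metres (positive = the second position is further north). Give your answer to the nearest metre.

ΔN = -367 m

Δφ = 11.0631° − 11.0664° = -0.0033°; Δλ = 165.5820° − 165.5809° = +0.0011°.
1° along a meridian = πR/180 = 111177 m.
ΔN = Δφ × 111177 = -366.9 m; ΔE = Δλ × 111177 × cos(11.0664°) = +0.0011 × 111177 × 0.981405 = 120.0 m.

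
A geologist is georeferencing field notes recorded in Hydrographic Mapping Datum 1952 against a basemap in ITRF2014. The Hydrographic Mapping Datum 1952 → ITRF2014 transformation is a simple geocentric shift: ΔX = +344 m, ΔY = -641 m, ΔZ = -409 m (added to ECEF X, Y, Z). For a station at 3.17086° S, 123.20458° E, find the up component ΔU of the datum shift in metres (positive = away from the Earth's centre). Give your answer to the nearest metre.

At φ = -3.17086°, λ = 123.20458°: sin φ = -0.055314, cos φ = 0.998469, sin λ = 0.836721, cos λ = -0.547630.
ΔU = cos φ cos λ·ΔX + cos φ sin λ·ΔY + sin φ·ΔZ = (0.998469)(-0.547630)(344) + (0.998469)(0.836721)(-641) + (-0.055314)(-409) = -700.99 m.

ΔU = -701 m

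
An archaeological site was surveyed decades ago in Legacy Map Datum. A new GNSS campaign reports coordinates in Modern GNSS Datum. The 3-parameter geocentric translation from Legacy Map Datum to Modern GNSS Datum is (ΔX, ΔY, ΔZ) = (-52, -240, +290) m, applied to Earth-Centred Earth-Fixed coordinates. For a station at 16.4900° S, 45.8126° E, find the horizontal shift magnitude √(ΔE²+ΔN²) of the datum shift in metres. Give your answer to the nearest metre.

The local east axis at (φ, λ) is (−sin λ, cos λ, 0), so ΔE = −sin(45.8126°)·(-52) + cos(45.8126°)·(-240) = -129.99 m.
The local north axis is (−sin φ cos λ, −sin φ sin λ, cos φ), giving ΔN = -10.288 − 48.849 + 278.072 = 218.94 m.
Horizontal magnitude = √(ΔE² + ΔN²) = √((-129.99)² + 218.94²) = 254.62 m.

255 m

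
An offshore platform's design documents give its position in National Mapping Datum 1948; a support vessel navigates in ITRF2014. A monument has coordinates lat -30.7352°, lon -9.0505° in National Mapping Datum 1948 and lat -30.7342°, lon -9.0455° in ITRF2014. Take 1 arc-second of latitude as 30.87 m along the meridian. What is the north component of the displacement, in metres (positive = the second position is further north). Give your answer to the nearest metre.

ΔN = 111 m

Δφ = -30.7342° − -30.7352° = +0.0010°; Δλ = -9.0455° − -9.0505° = +0.0050°.
1° of latitude = 3600 × 30.87 = 111132 m.
ΔN = Δφ × 111132 = 111.1 m; ΔE = Δλ × 111132 × cos(-30.7352°) = +0.0050 × 111132 × 0.859538 = 477.6 m.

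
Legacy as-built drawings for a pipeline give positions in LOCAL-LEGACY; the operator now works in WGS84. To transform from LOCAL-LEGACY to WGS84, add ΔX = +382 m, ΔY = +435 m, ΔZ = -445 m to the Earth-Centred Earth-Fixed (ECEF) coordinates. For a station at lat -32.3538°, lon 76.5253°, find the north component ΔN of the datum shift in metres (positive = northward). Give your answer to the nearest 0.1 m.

At φ = -32.3538°, λ = 76.5253°: sin φ = -0.535146, cos φ = 0.844760, sin λ = 0.972473, cos λ = 0.233016.
ΔN = −sin φ cos λ·ΔX − sin φ sin λ·ΔY + cos φ·ΔZ = −(-0.535146)(0.233016)(382) − (-0.535146)(0.972473)(435) + (0.844760)(-445) = -101.90 m.

ΔN = -101.9 m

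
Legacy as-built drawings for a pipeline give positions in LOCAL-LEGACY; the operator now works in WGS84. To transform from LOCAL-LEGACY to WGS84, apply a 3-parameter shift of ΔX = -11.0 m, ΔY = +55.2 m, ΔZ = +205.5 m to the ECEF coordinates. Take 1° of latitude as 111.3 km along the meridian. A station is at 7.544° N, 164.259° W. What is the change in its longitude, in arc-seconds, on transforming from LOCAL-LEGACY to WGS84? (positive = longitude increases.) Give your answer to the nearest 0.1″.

Δλ = -1.8″

sin φ = 0.131288, cos φ = 0.991344, sin λ = -0.271289, cos λ = -0.962498.
East component: ΔE = −sin λ·ΔX + cos λ·ΔY = −(-0.271289)(-11.0) + (-0.962498)(55.2) = -56.11 m.
1° of latitude spans 111300 m; at latitude φ, 1° of longitude spans that × cos φ = 110336.6 m, so Δλ = -56.11 / 110336.6 × 3600 = -1.831″.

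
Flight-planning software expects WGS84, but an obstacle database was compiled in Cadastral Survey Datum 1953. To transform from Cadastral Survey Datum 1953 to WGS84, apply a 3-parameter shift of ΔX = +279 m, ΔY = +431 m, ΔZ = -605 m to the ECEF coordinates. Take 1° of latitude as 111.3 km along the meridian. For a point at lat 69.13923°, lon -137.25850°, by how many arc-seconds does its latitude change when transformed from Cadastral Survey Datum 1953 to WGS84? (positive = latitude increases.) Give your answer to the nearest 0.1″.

sin φ = 0.934449, cos φ = 0.356098, sin λ = -0.678692, cos λ = -0.734423.
North component: ΔN = −sin φ cos λ·ΔX − sin φ sin λ·ΔY + cos φ·ΔZ = −(0.934449)(-0.734423)(279) − (0.934449)(-0.678692)(431) + (0.356098)(-605) = 249.37 m.
1° of latitude spans 111300 m, so Δφ = 249.37 / 111300 × 3600 = 8.066″.

Δφ = 8.1″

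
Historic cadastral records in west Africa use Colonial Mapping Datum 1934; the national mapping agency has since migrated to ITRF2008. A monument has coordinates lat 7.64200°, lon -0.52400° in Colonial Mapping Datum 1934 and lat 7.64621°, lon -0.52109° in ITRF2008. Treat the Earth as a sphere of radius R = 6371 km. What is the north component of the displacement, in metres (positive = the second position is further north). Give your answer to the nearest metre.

ΔN = 468 m

Δφ = 7.64621° − 7.64200° = +0.00421°; Δλ = -0.52109° − -0.52400° = +0.00291°.
1° along a meridian = πR/180 = 111195 m.
ΔN = Δφ × 111195 = 468.1 m; ΔE = Δλ × 111195 × cos(7.64200°) = +0.00291 × 111195 × 0.991118 = 320.7 m.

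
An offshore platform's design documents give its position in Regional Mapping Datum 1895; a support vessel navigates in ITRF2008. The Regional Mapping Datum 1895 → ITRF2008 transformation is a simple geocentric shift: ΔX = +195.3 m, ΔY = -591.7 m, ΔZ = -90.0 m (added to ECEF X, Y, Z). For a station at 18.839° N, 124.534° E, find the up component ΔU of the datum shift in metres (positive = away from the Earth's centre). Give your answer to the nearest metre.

The local up (radial) axis is (cos φ cos λ, cos φ sin λ, sin φ), giving ΔU = -104.784 − 461.324 − 29.062 = -595.17 m.

ΔU = -595 m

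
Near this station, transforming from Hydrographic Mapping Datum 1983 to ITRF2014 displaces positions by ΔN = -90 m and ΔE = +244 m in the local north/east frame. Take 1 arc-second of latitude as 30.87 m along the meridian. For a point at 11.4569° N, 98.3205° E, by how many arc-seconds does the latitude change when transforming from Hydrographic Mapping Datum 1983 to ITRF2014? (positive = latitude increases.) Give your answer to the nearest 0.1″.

Δφ = -2.9″

1″ of latitude = 30.87 m, so Δφ = -90.0 / 30.87 = -2.915″.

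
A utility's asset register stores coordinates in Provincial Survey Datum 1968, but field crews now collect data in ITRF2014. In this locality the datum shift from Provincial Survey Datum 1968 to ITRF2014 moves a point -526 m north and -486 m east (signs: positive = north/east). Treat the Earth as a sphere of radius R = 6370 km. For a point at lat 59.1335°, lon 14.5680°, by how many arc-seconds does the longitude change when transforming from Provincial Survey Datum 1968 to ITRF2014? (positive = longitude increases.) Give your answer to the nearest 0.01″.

At latitude 59.1335°, cos φ = 0.513039.
One radian of longitude at latitude φ spans R cos φ, so Δλ = ΔE / (R cos φ) = -486.0 / (6370000 × 0.513039) = -1.4871e-04 rad = -30.674″.

Δλ = -30.67″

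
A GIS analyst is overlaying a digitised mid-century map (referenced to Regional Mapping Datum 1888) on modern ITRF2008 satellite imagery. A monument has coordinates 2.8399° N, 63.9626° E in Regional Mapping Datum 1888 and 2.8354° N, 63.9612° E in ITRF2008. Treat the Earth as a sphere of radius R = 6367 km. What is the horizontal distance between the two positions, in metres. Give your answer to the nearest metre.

Δφ = 2.8354° − 2.8399° = -0.0045°; Δλ = 63.9612° − 63.9626° = -0.0014°.
1° along a meridian = πR/180 = 111125 m.
ΔN = Δφ × 111125 = -500.1 m; ΔE = Δλ × 111125 × cos(2.8399°) = -0.0014 × 111125 × 0.998772 = -155.4 m.
Distance = √(ΔE² + ΔN²) = √((-155.4)² + (-500.1)²) = 523.6 m.

524 m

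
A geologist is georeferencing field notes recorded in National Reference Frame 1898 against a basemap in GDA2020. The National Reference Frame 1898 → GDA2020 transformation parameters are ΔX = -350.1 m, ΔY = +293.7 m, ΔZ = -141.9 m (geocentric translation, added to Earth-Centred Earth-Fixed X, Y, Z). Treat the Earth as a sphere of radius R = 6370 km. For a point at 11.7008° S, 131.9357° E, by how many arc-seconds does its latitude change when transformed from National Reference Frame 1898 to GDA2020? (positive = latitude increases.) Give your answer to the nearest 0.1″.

Δφ = -1.5″

sin φ = -0.202801, cos φ = 0.979220, sin λ = 0.743895, cos λ = -0.668296.
North component: ΔN = −sin φ cos λ·ΔX − sin φ sin λ·ΔY + cos φ·ΔZ = −(-0.202801)(-0.668296)(-350.1) − (-0.202801)(0.743895)(293.7) + (0.979220)(-141.9) = -47.19 m.
1° of latitude spans πR/180 = 111177 m, so Δφ = -47.19 / 111177 × 3600 = -1.528″.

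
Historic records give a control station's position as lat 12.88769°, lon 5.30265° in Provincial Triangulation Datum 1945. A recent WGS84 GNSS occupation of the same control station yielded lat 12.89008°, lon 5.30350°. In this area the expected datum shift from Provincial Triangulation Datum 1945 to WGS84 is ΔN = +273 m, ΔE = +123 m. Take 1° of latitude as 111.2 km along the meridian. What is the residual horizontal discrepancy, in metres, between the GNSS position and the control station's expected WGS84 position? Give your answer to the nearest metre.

Observed coordinate differences: Δφ = +0.00239°, Δλ = +0.00085°.
Converting to metres (1° lat = 111200 m, cos φ = 0.974809): observed ΔN = 265.8 m, observed ΔE = 92.1 m.
Subtracting the expected shift leaves a residual of 265.8 − (273) = -7.2 m north and 92.1 − (123) = -30.9 m east.
Residual distance = √((-7.2)² + (-30.9)²) = 31.7 m.

32 m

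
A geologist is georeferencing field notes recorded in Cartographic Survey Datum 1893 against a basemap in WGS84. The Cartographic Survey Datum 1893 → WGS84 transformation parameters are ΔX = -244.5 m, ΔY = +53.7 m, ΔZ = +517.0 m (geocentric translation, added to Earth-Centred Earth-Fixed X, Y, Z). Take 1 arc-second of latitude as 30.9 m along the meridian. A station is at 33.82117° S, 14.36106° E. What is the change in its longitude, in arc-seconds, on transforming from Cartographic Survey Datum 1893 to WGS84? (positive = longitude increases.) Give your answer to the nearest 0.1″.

Δλ = 4.4″

sin φ = -0.556603, cos φ = 0.830779, sin λ = 0.248032, cos λ = 0.968752.
East component: ΔE = −sin λ·ΔX + cos λ·ΔY = −(0.248032)(-244.5) + (0.968752)(53.7) = 112.67 m.
1° of latitude spans 3600 × 30.90 = 111240 m; at latitude φ, 1° of longitude spans that × cos φ = 92415.8 m, so Δλ = 112.67 / 92415.8 × 3600 = 4.389″.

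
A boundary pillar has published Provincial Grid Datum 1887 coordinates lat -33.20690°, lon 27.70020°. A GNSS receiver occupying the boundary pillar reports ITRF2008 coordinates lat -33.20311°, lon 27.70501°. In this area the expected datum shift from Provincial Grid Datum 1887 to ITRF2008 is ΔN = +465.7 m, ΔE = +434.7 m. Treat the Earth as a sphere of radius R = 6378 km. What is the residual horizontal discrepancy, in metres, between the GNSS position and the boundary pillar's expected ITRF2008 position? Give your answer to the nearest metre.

Observed coordinate differences: Δφ = +0.00379°, Δλ = +0.00481°.
Converting to metres (1° lat = 111317 m, cos φ = 0.836698): observed ΔN = 421.9 m, observed ΔE = 448.0 m.
Subtracting the expected shift leaves a residual of 421.9 − (465.7) = -43.8 m north and 448.0 − (434.7) = 13.3 m east.
Residual distance = √((-43.8)² + 13.3²) = 45.8 m.

46 m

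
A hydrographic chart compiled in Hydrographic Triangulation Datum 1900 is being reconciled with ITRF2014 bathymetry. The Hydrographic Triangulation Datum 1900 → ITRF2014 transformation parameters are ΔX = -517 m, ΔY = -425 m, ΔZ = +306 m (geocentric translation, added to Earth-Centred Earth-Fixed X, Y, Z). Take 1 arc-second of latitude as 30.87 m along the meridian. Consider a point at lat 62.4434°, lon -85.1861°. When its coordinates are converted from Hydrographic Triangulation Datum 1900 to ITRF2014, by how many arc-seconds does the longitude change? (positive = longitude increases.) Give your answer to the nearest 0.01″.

Δλ = -38.57″

sin φ = 0.886554, cos φ = 0.462625, sin λ = -0.996473, cos λ = 0.083920.
East component: ΔE = −sin λ·ΔX + cos λ·ΔY = −(-0.996473)(-517) + (0.083920)(-425) = -550.84 m.
1° of latitude spans 3600 × 30.87 = 111132 m; at latitude φ, 1° of longitude spans that × cos φ = 51412.4 m, so Δλ = -550.84 / 51412.4 × 3600 = -38.571″.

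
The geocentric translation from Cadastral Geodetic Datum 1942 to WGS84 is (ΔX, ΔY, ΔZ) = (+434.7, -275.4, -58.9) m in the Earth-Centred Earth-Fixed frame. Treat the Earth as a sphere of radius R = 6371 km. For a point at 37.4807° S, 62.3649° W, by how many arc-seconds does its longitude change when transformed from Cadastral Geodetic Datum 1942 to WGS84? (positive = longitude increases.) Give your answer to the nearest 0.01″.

Δλ = 10.50″

sin φ = -0.608494, cos φ = 0.793558, sin λ = -0.885920, cos λ = 0.463839.
East component: ΔE = −sin λ·ΔX + cos λ·ΔY = −(-0.885920)(434.7) + (0.463839)(-275.4) = 257.37 m.
1° of latitude spans πR/180 = 111195 m; at latitude φ, 1° of longitude spans that × cos φ = 88239.7 m, so Δλ = 257.37 / 88239.7 × 3600 = 10.500″.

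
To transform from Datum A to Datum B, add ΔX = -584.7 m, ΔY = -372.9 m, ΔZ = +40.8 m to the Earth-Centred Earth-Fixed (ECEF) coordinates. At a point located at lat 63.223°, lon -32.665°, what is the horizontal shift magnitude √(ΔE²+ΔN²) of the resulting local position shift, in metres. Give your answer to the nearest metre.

The local east axis at (φ, λ) is (−sin λ, cos λ, 0), so ΔE = −sin(-32.665°)·(-584.7) + cos(-32.665°)·(-372.9) = -629.50 m.
The local north axis is (−sin φ cos λ, −sin φ sin λ, cos φ), giving ΔN = 439.441 − 179.682 + 18.381 = 278.14 m.
Horizontal magnitude = √(ΔE² + ΔN²) = √((-629.50)² + 278.14²) = 688.21 m.

688 m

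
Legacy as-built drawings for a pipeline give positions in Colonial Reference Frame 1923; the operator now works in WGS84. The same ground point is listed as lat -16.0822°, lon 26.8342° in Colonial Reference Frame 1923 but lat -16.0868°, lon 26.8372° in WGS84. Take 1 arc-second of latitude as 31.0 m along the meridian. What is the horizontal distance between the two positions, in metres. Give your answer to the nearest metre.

Δφ = -16.0868° − -16.0822° = -0.0046°; Δλ = 26.8372° − 26.8342° = +0.0030°.
1° of latitude = 3600 × 31.00 = 111600 m.
ΔN = Δφ × 111600 = -513.4 m; ΔE = Δλ × 111600 × cos(-16.0822°) = +0.0030 × 111600 × 0.960865 = 321.7 m.
Distance = √(ΔE² + ΔN²) = √(321.7² + (-513.4)²) = 605.8 m.

606 m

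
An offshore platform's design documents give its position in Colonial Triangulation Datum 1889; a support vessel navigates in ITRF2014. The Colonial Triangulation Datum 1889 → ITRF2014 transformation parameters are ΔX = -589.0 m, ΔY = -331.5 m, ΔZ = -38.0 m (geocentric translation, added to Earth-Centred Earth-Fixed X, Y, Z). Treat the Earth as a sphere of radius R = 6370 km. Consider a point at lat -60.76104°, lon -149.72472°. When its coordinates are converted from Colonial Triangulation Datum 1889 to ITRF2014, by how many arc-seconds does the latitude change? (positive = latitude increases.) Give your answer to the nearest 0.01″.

Δφ = 18.49″

sin φ = -0.872590, cos φ = 0.488453, sin λ = -0.504155, cos λ = -0.863613.
North component: ΔN = −sin φ cos λ·ΔX − sin φ sin λ·ΔY + cos φ·ΔZ = −(-0.872590)(-0.863613)(-589.0) − (-0.872590)(-0.504155)(-331.5) + (0.488453)(-38.0) = 571.13 m.
1° of latitude spans πR/180 = 111177 m, so Δφ = 571.13 / 111177 × 3600 = 18.494″.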